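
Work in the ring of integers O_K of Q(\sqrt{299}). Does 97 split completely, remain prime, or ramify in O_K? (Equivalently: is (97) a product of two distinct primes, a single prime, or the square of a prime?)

split — (97) = 𝔭₁𝔭₂ with 𝔭₁ ≠ 𝔭₂

299 mod 4 = 3, hence disc K = 4·299 = 1196 and O_K = ℤ[√299].
97 ∤ 1196, so 97 is unramified.
(299/97) = 8^48 mod 97 = 1, giving Legendre symbol 1.
Legendre symbol 1 ⇒ 97 is split.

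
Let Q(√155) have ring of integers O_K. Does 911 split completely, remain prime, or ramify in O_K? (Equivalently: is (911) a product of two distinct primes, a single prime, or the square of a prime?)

p splits

155 mod 4 = 3, hence disc K = 4·155 = 620 and O_K = ℤ[√155].
Since gcd(911, 620) = 1 the prime 911 does not ramify.
Compute (155/911) via Euler: 155^((911-1)/2) mod 911 = 1, so (155/911) = 1.
d is a quadratic residue mod p, hence 911 splits in O_K.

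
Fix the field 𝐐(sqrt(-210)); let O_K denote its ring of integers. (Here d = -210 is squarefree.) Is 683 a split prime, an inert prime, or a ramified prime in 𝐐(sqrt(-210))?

Since -210 ≢ 1 mod 4, the ring of integers is ℤ[√-210] with discriminant 4·(-210) = -840.
683 ∤ -840, so 683 is unramified.
Euler's criterion: (-210)^341 mod 683 = 1. Thus (-210|683) = 1.
(-210/683) = 1, so 683 splits.

p splits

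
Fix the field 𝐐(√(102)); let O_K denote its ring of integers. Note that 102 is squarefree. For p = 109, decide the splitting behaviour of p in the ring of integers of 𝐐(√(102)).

d = 102 ≡ 2 (mod 4), so O_K = ℤ[√102] and disc(K) = 4d = 408.
disc(K) = 408 is not divisible by 109; 109 is unramified.
Compute (102/109) via Euler: 102^((109-1)/2) mod 109 = 1, so (102/109) = 1.
d is a quadratic residue mod p, hence 109 splits in O_K.

splits completely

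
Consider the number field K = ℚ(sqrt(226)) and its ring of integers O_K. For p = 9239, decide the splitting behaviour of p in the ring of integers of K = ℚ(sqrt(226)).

226 mod 4 = 2, hence disc K = 4·226 = 904 and O_K = ℤ[√226].
disc(K) = 904 is not divisible by 9239; 9239 is unramified.
Compute (226/9239) via Euler: 226^((9239-1)/2) mod 9239 = 9238, so (226/9239) = -1.
Legendre symbol -1 ⇒ 9239 is inert.

inert — (9239) stays prime in O_K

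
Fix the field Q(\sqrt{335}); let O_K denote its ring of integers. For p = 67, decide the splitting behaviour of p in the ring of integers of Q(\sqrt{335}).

ramified — (67) = 𝔭²

d = 335 ≡ 3 (mod 4), so O_K = ℤ[√335] and disc(K) = 4d = 1340.
disc(K) = 1340 = 67·20, so p = 67 is ramified.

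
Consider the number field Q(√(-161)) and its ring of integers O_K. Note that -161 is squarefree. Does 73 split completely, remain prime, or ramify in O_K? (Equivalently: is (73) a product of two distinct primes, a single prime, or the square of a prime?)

inert — (73) stays prime in O_K

-161 mod 4 = 3, hence disc K = 4·(-161) = -644 and O_K = ℤ[√-161].
Since gcd(73, -644) = 1 the prime 73 does not ramify.
Euler's criterion: (-161)^36 mod 73 = 72. Thus (-161|73) = -1.
(-161/73) = -1, so 73 is inert.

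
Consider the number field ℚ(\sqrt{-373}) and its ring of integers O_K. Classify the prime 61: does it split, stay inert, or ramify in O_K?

p is inert

Since -373 ≢ 1 mod 4, the ring of integers is ℤ[√-373] with discriminant 4·(-373) = -1492.
disc(K) = -1492 is not divisible by 61; 61 is unramified.
Euler's criterion: (-373)^30 mod 61 = 60. Thus (-373|61) = -1.
d is a non-residue mod p, hence 61 remains inert in O_K.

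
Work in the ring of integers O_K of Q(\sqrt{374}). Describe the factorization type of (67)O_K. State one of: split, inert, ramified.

d = 374 ≡ 2 (mod 4), so O_K = ℤ[√374] and disc(K) = 4d = 1496.
Since gcd(67, 1496) = 1 the prime 67 does not ramify.
(374/67) = 39^33 mod 67 = 1, giving Legendre symbol 1.
d is a quadratic residue mod p, hence 67 splits in O_K.

67 splits in O_K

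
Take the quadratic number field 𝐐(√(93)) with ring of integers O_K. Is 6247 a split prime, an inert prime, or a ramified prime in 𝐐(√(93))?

p splits

93 mod 4 = 1, hence disc K = 93 and O_K = ℤ[(1+√93)/2].
6247 ∤ 93, so 6247 is unramified.
Compute (93/6247) via Euler: 93^((6247-1)/2) mod 6247 = 1, so (93/6247) = 1.
Legendre symbol 1 ⇒ 6247 is split.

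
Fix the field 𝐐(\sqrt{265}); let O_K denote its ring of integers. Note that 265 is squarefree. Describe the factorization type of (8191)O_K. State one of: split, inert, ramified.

8191 splits in O_K

265 mod 4 = 1, hence disc K = 265 and O_K = ℤ[(1+√265)/2].
8191 ∤ 265, so 8191 is unramified.
(265/8191) = 265^4095 mod 8191 = 1, giving Legendre symbol 1.
(265/8191) = 1, so 8191 splits.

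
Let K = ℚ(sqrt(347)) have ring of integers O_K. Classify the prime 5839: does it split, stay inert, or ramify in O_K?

347 mod 4 = 3, hence disc K = 4·347 = 1388 and O_K = ℤ[√347].
disc(K) = 1388 is not divisible by 5839; 5839 is unramified.
Legendre symbol by Euler's criterion: (347/5839) ≡ 347^2919 ≡ 5838 (mod 5839), i.e. (347/5839) = -1.
(347/5839) = -1, so 5839 is inert.

p is inert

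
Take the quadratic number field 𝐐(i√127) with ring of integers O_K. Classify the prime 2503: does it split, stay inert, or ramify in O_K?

inert — (2503) stays prime in O_K

Since -127 ≡ 1 mod 4, the ring of integers is ℤ[(1+√-127)/2] with discriminant -127.
Since gcd(2503, -127) = 1 the prime 2503 does not ramify.
(-127/2503) = 2376^1251 mod 2503 = 2502, giving Legendre symbol -1.
Legendre symbol -1 ⇒ 2503 is inert.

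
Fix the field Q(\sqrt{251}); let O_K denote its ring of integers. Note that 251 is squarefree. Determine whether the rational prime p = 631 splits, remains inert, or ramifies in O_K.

251 mod 4 = 3, hence disc K = 4·251 = 1004 and O_K = ℤ[√251].
disc(K) = 1004 is not divisible by 631; 631 is unramified.
Euler's criterion: 251^315 mod 631 = 1. Thus (251|631) = 1.
(251/631) = 1, so 631 splits.

splits completely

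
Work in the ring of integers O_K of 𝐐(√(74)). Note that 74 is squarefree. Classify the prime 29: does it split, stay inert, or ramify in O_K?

Since 74 ≢ 1 mod 4, the ring of integers is ℤ[√74] with discriminant 4·74 = 296.
disc(K) = 296 is not divisible by 29; 29 is unramified.
Legendre symbol by Euler's criterion: (74/29) ≡ 74^14 ≡ 1 (mod 29), i.e. (74/29) = 1.
(74/29) = 1, so 29 splits.

split — (29) = 𝔭₁𝔭₂ with 𝔭₁ ≠ 𝔭₂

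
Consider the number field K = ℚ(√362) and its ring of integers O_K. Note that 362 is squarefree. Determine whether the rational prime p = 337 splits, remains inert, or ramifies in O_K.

362 mod 4 = 2, hence disc K = 4·362 = 1448 and O_K = ℤ[√362].
Since gcd(337, 1448) = 1 the prime 337 does not ramify.
Legendre symbol by Euler's criterion: (362/337) ≡ 362^168 ≡ 1 (mod 337), i.e. (362/337) = 1.
Legendre symbol 1 ⇒ 337 is split.

split — (337) = 𝔭₁𝔭₂ with 𝔭₁ ≠ 𝔭₂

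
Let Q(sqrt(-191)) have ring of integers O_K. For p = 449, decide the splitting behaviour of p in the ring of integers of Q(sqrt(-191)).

d = -191 ≡ 1 (mod 4), so O_K = ℤ[(1+√-191)/2] and disc(K) = d = -191.
449 ∤ -191, so 449 is unramified.
Legendre symbol by Euler's criterion: (-191/449) ≡ (-191)^224 ≡ 1 (mod 449), i.e. (-191/449) = 1.
d is a quadratic residue mod p, hence 449 splits in O_K.

449 splits in O_K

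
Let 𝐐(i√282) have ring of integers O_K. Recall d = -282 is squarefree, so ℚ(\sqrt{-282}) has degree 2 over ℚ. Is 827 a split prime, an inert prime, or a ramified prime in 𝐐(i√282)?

Since -282 ≢ 1 mod 4, the ring of integers is ℤ[√-282] with discriminant 4·(-282) = -1128.
disc(K) = -1128 is not divisible by 827; 827 is unramified.
Legendre symbol by Euler's criterion: (-282/827) ≡ (-282)^413 ≡ 826 (mod 827), i.e. (-282/827) = -1.
d is a non-residue mod p, hence 827 remains inert in O_K.

p is inert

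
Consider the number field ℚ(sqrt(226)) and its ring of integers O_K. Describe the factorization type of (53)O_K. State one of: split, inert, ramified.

Since 226 ≢ 1 mod 4, the ring of integers is ℤ[√226] with discriminant 4·226 = 904.
disc(K) = 904 is not divisible by 53; 53 is unramified.
Compute (226/53) via Euler: 14^((53-1)/2) mod 53 = 52, so (226/53) = -1.
Legendre symbol -1 ⇒ 53 is inert.

inert — (53) stays prime in O_K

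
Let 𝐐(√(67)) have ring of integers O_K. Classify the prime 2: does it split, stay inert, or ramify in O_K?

ramified

Since 67 ≢ 1 mod 4, the ring of integers is ℤ[√67] with discriminant 4·67 = 268.
disc(K) = 268 = 2·134, so p = 2 is ramified.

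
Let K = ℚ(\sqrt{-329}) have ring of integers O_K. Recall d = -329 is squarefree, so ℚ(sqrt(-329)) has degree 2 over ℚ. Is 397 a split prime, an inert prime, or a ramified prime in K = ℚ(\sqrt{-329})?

inert

-329 mod 4 = 3, hence disc K = 4·(-329) = -1316 and O_K = ℤ[√-329].
397 ∤ -1316, so 397 is unramified.
Euler's criterion: (-329)^198 mod 397 = 396. Thus (-329|397) = -1.
(-329/397) = -1, so 397 is inert.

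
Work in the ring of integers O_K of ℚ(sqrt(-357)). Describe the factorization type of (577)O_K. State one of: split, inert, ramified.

inert

Since -357 ≢ 1 mod 4, the ring of integers is ℤ[√-357] with discriminant 4·(-357) = -1428.
577 ∤ -1428, so 577 is unramified.
Euler's criterion: (-357)^288 mod 577 = 576. Thus (-357|577) = -1.
(-357/577) = -1, so 577 is inert.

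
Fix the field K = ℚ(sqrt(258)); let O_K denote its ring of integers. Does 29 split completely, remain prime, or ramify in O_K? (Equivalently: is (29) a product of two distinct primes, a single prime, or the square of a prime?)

p is inert

258 mod 4 = 2, hence disc K = 4·258 = 1032 and O_K = ℤ[√258].
29 ∤ 1032, so 29 is unramified.
Legendre symbol by Euler's criterion: (258/29) ≡ 258^14 ≡ 28 (mod 29), i.e. (258/29) = -1.
d is a non-residue mod p, hence 29 remains inert in O_K.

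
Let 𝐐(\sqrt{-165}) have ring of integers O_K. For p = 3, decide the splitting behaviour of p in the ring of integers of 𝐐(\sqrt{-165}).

d = -165 ≡ 3 (mod 4), so O_K = ℤ[√-165] and disc(K) = 4d = -660.
3 divides disc(K) = -660, so 3 ramifies.

3 is ramified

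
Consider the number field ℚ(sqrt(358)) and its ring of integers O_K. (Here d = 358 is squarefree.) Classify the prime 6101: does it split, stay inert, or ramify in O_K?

p is inert

d = 358 ≡ 2 (mod 4), so O_K = ℤ[√358] and disc(K) = 4d = 1432.
disc(K) = 1432 is not divisible by 6101; 6101 is unramified.
Compute (358/6101) via Euler: 358^((6101-1)/2) mod 6101 = 6100, so (358/6101) = -1.
(358/6101) = -1, so 6101 is inert.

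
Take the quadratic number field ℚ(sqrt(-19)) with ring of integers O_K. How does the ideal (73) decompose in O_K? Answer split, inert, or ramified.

-19 mod 4 = 1, hence disc K = -19 and O_K = ℤ[(1+√-19)/2].
73 ∤ -19, so 73 is unramified.
Compute (-19/73) via Euler: 54^((73-1)/2) mod 73 = 1, so (-19/73) = 1.
(-19/73) = 1, so 73 splits.

split — (73) = 𝔭₁𝔭₂ with 𝔭₁ ≠ 𝔭₂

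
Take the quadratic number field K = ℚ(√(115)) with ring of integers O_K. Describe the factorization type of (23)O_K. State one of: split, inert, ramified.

23 is ramified

d = 115 ≡ 3 (mod 4), so O_K = ℤ[√115] and disc(K) = 4d = 460.
Ramification test: 23 | 460. The prime 23 ramifies in K.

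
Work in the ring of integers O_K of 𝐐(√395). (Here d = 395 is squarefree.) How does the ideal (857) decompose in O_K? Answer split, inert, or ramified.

395 mod 4 = 3, hence disc K = 4·395 = 1580 and O_K = ℤ[√395].
857 ∤ 1580, so 857 is unramified.
Compute (395/857) via Euler: 395^((857-1)/2) mod 857 = 856, so (395/857) = -1.
d is a non-residue mod p, hence 857 remains inert in O_K.

p is inert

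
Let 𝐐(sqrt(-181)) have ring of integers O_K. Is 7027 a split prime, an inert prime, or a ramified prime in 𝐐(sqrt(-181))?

-181 mod 4 = 3, hence disc K = 4·(-181) = -724 and O_K = ℤ[√-181].
disc(K) = -724 is not divisible by 7027; 7027 is unramified.
Legendre symbol by Euler's criterion: (-181/7027) ≡ (-181)^3513 ≡ 1 (mod 7027), i.e. (-181/7027) = 1.
(-181/7027) = 1, so 7027 splits.

split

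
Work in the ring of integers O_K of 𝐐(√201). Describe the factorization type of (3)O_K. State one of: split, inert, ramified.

p ramifies

Since 201 ≡ 1 mod 4, the ring of integers is ℤ[(1+√201)/2] with discriminant 201.
3 divides disc(K) = 201, so 3 ramifies.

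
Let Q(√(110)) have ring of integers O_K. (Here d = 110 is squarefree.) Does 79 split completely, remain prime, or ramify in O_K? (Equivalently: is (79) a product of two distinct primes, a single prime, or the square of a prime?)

split — (79) = 𝔭₁𝔭₂ with 𝔭₁ ≠ 𝔭₂

Since 110 ≢ 1 mod 4, the ring of integers is ℤ[√110] with discriminant 4·110 = 440.
disc(K) = 440 is not divisible by 79; 79 is unramified.
Legendre symbol by Euler's criterion: (110/79) ≡ 110^39 ≡ 1 (mod 79), i.e. (110/79) = 1.
Legendre symbol 1 ⇒ 79 is split.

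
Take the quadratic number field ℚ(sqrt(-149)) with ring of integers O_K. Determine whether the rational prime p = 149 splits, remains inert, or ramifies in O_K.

149 is ramified

-149 mod 4 = 3, hence disc K = 4·(-149) = -596 and O_K = ℤ[√-149].
149 divides disc(K) = -596, so 149 ramifies.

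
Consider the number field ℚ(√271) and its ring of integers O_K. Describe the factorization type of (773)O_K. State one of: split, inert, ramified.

Since 271 ≢ 1 mod 4, the ring of integers is ℤ[√271] with discriminant 4·271 = 1084.
disc(K) = 1084 is not divisible by 773; 773 is unramified.
Euler's criterion: 271^386 mod 773 = 772. Thus (271|773) = -1.
Legendre symbol -1 ⇒ 773 is inert.

773 remains inert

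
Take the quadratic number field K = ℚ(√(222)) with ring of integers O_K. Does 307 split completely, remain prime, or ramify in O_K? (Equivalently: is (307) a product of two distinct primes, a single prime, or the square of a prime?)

Since 222 ≢ 1 mod 4, the ring of integers is ℤ[√222] with discriminant 4·222 = 888.
disc(K) = 888 is not divisible by 307; 307 is unramified.
Compute (222/307) via Euler: 222^((307-1)/2) mod 307 = 1, so (222/307) = 1.
Legendre symbol 1 ⇒ 307 is split.

split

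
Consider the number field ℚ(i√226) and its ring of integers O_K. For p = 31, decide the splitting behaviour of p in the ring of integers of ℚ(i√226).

Since -226 ≢ 1 mod 4, the ring of integers is ℤ[√-226] with discriminant 4·(-226) = -904.
Since gcd(31, -904) = 1 the prime 31 does not ramify.
Legendre symbol by Euler's criterion: (-226/31) ≡ (-226)^15 ≡ 30 (mod 31), i.e. (-226/31) = -1.
Legendre symbol -1 ⇒ 31 is inert.

inert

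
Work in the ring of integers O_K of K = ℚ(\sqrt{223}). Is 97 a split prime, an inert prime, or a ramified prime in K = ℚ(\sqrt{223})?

d = 223 ≡ 3 (mod 4), so O_K = ℤ[√223] and disc(K) = 4d = 892.
97 ∤ 892, so 97 is unramified.
Compute (223/97) via Euler: 29^((97-1)/2) mod 97 = 96, so (223/97) = -1.
(223/97) = -1, so 97 is inert.

remains prime (inert)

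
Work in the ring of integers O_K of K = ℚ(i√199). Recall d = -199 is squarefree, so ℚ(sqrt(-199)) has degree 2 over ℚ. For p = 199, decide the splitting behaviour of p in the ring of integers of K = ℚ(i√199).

Since -199 ≡ 1 mod 4, the ring of integers is ℤ[(1+√-199)/2] with discriminant -199.
Ramification test: 199 | -199. The prime 199 ramifies in K.

p ramifies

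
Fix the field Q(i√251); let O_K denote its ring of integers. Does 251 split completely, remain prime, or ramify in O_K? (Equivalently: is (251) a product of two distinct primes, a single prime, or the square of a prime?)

ramifies in O_K

d = -251 ≡ 1 (mod 4), so O_K = ℤ[(1+√-251)/2] and disc(K) = d = -251.
251 divides disc(K) = -251, so 251 ramifies.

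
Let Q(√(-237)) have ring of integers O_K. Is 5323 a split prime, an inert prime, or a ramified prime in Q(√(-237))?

p splits

-237 mod 4 = 3, hence disc K = 4·(-237) = -948 and O_K = ℤ[√-237].
disc(K) = -948 is not divisible by 5323; 5323 is unramified.
Legendre symbol by Euler's criterion: (-237/5323) ≡ (-237)^2661 ≡ 1 (mod 5323), i.e. (-237/5323) = 1.
(-237/5323) = 1, so 5323 splits.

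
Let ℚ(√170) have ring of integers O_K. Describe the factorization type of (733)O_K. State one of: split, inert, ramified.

170 mod 4 = 2, hence disc K = 4·170 = 680 and O_K = ℤ[√170].
733 ∤ 680, so 733 is unramified.
Euler's criterion: 170^366 mod 733 = 1. Thus (170|733) = 1.
(170/733) = 1, so 733 splits.

split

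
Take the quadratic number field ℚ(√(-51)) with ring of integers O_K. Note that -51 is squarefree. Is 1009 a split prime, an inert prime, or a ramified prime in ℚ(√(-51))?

-51 mod 4 = 1, hence disc K = -51 and O_K = ℤ[(1+√-51)/2].
disc(K) = -51 is not divisible by 1009; 1009 is unramified.
Compute (-51/1009) via Euler: 958^((1009-1)/2) mod 1009 = 1008, so (-51/1009) = -1.
d is a non-residue mod p, hence 1009 remains inert in O_K.

inert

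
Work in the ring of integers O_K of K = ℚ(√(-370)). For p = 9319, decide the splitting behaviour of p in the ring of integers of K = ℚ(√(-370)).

p splits

Since -370 ≢ 1 mod 4, the ring of integers is ℤ[√-370] with discriminant 4·(-370) = -1480.
9319 ∤ -1480, so 9319 is unramified.
Legendre symbol by Euler's criterion: (-370/9319) ≡ (-370)^4659 ≡ 1 (mod 9319), i.e. (-370/9319) = 1.
Legendre symbol 1 ⇒ 9319 is split.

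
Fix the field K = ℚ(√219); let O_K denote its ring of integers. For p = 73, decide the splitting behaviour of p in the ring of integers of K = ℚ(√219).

ramified — (73) = 𝔭²

Since 219 ≢ 1 mod 4, the ring of integers is ℤ[√219] with discriminant 4·219 = 876.
73 divides disc(K) = 876, so 73 ramifies.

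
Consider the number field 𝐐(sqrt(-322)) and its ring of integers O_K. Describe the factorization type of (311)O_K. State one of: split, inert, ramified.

-322 mod 4 = 2, hence disc K = 4·(-322) = -1288 and O_K = ℤ[√-322].
disc(K) = -1288 is not divisible by 311; 311 is unramified.
Euler's criterion: (-322)^155 mod 311 = 1. Thus (-322|311) = 1.
d is a quadratic residue mod p, hence 311 splits in O_K.

splits completely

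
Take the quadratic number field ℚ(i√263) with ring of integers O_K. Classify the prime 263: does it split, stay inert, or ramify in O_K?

d = -263 ≡ 1 (mod 4), so O_K = ℤ[(1+√-263)/2] and disc(K) = d = -263.
263 divides disc(K) = -263, so 263 ramifies.

ramified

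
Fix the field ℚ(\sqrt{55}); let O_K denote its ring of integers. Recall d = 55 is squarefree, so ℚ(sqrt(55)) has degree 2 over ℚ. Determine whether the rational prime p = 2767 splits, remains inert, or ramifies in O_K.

p is inert

Since 55 ≢ 1 mod 4, the ring of integers is ℤ[√55] with discriminant 4·55 = 220.
disc(K) = 220 is not divisible by 2767; 2767 is unramified.
(55/2767) = 55^1383 mod 2767 = 2766, giving Legendre symbol -1.
(55/2767) = -1, so 2767 is inert.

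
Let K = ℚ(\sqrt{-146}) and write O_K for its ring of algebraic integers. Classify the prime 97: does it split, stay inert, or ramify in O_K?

d = -146 ≡ 2 (mod 4), so O_K = ℤ[√-146] and disc(K) = 4d = -584.
Since gcd(97, -584) = 1 the prime 97 does not ramify.
Legendre symbol by Euler's criterion: (-146/97) ≡ (-146)^48 ≡ 1 (mod 97), i.e. (-146/97) = 1.
d is a quadratic residue mod p, hence 97 splits in O_K.

97 splits in O_K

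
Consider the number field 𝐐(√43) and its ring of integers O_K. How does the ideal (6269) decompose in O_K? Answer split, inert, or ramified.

inert

Since 43 ≢ 1 mod 4, the ring of integers is ℤ[√43] with discriminant 4·43 = 172.
disc(K) = 172 is not divisible by 6269; 6269 is unramified.
Compute (43/6269) via Euler: 43^((6269-1)/2) mod 6269 = 6268, so (43/6269) = -1.
(43/6269) = -1, so 6269 is inert.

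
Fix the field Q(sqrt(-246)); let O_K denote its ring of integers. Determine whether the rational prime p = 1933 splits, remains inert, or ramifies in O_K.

d = -246 ≡ 2 (mod 4), so O_K = ℤ[√-246] and disc(K) = 4d = -984.
1933 ∤ -984, so 1933 is unramified.
(-246/1933) = 1687^966 mod 1933 = 1, giving Legendre symbol 1.
Legendre symbol 1 ⇒ 1933 is split.

p splits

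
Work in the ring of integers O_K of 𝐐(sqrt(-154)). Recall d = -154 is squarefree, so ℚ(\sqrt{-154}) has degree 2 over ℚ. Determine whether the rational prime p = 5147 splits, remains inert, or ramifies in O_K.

Since -154 ≢ 1 mod 4, the ring of integers is ℤ[√-154] with discriminant 4·(-154) = -616.
Since gcd(5147, -616) = 1 the prime 5147 does not ramify.
Legendre symbol by Euler's criterion: (-154/5147) ≡ (-154)^2573 ≡ 5146 (mod 5147), i.e. (-154/5147) = -1.
Legendre symbol -1 ⇒ 5147 is inert.

5147 remains inert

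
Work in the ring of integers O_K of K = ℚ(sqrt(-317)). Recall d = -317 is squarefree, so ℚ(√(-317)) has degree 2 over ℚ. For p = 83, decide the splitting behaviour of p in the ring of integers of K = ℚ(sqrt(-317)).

Since -317 ≢ 1 mod 4, the ring of integers is ℤ[√-317] with discriminant 4·(-317) = -1268.
83 ∤ -1268, so 83 is unramified.
Legendre symbol by Euler's criterion: (-317/83) ≡ (-317)^41 ≡ 82 (mod 83), i.e. (-317/83) = -1.
Legendre symbol -1 ⇒ 83 is inert.

remains prime (inert)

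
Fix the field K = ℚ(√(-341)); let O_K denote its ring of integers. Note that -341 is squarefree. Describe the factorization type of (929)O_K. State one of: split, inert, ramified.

-341 mod 4 = 3, hence disc K = 4·(-341) = -1364 and O_K = ℤ[√-341].
disc(K) = -1364 is not divisible by 929; 929 is unramified.
(-341/929) = 588^464 mod 929 = 928, giving Legendre symbol -1.
Legendre symbol -1 ⇒ 929 is inert.

p is inert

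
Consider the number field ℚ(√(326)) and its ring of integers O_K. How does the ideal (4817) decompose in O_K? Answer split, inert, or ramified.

326 mod 4 = 2, hence disc K = 4·326 = 1304 and O_K = ℤ[√326].
Since gcd(4817, 1304) = 1 the prime 4817 does not ramify.
Euler's criterion: 326^2408 mod 4817 = 1. Thus (326|4817) = 1.
d is a quadratic residue mod p, hence 4817 splits in O_K.

split — (4817) = 𝔭₁𝔭₂ with 𝔭₁ ≠ 𝔭₂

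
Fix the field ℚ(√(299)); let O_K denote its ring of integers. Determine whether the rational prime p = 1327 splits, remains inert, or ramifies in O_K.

Since 299 ≢ 1 mod 4, the ring of integers is ℤ[√299] with discriminant 4·299 = 1196.
Since gcd(1327, 1196) = 1 the prime 1327 does not ramify.
Euler's criterion: 299^663 mod 1327 = 1326. Thus (299|1327) = -1.
d is a non-residue mod p, hence 1327 remains inert in O_K.

remains prime (inert)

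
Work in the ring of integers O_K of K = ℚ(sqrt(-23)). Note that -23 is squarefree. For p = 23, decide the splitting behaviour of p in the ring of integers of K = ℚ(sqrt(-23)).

ramified

Since -23 ≡ 1 mod 4, the ring of integers is ℤ[(1+√-23)/2] with discriminant -23.
Ramification test: 23 | -23. The prime 23 ramifies in K.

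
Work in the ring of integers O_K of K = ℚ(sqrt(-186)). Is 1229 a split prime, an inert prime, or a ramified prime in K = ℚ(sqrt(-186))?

1229 splits in O_K

d = -186 ≡ 2 (mod 4), so O_K = ℤ[√-186] and disc(K) = 4d = -744.
disc(K) = -744 is not divisible by 1229; 1229 is unramified.
(-186/1229) = 1043^614 mod 1229 = 1, giving Legendre symbol 1.
(-186/1229) = 1, so 1229 splits.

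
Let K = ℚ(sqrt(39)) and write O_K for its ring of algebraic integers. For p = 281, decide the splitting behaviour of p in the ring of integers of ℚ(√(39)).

Since 39 ≢ 1 mod 4, the ring of integers is ℤ[√39] with discriminant 4·39 = 156.
disc(K) = 156 is not divisible by 281; 281 is unramified.
Legendre symbol by Euler's criterion: (39/281) ≡ 39^140 ≡ 1 (mod 281), i.e. (39/281) = 1.
(39/281) = 1, so 281 splits.

split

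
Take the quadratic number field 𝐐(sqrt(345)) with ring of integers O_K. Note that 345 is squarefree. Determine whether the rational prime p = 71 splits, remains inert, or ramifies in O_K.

Since 345 ≡ 1 mod 4, the ring of integers is ℤ[(1+√345)/2] with discriminant 345.
Since gcd(71, 345) = 1 the prime 71 does not ramify.
Euler's criterion: 345^35 mod 71 = 70. Thus (345|71) = -1.
Legendre symbol -1 ⇒ 71 is inert.

remains prime (inert)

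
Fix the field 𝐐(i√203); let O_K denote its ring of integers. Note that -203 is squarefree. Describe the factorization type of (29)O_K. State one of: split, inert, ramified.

ramified — (29) = 𝔭²

Since -203 ≡ 1 mod 4, the ring of integers is ℤ[(1+√-203)/2] with discriminant -203.
Ramification test: 29 | -203. The prime 29 ramifies in K.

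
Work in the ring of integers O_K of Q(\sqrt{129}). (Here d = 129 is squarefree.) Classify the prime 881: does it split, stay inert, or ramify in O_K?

Since 129 ≡ 1 mod 4, the ring of integers is ℤ[(1+√129)/2] with discriminant 129.
Since gcd(881, 129) = 1 the prime 881 does not ramify.
Euler's criterion: 129^440 mod 881 = 880. Thus (129|881) = -1.
d is a non-residue mod p, hence 881 remains inert in O_K.

inert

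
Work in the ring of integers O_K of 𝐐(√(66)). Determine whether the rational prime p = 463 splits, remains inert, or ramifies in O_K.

splits completely

Since 66 ≢ 1 mod 4, the ring of integers is ℤ[√66] with discriminant 4·66 = 264.
disc(K) = 264 is not divisible by 463; 463 is unramified.
Compute (66/463) via Euler: 66^((463-1)/2) mod 463 = 1, so (66/463) = 1.
d is a quadratic residue mod p, hence 463 splits in O_K.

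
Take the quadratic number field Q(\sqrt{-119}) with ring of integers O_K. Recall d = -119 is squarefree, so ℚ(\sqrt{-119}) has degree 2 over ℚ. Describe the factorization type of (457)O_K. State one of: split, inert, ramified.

split

d = -119 ≡ 1 (mod 4), so O_K = ℤ[(1+√-119)/2] and disc(K) = d = -119.
457 ∤ -119, so 457 is unramified.
Euler's criterion: (-119)^228 mod 457 = 1. Thus (-119|457) = 1.
Legendre symbol 1 ⇒ 457 is split.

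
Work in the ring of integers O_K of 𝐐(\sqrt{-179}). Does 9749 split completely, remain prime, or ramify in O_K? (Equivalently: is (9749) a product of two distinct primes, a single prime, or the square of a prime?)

p splits

d = -179 ≡ 1 (mod 4), so O_K = ℤ[(1+√-179)/2] and disc(K) = d = -179.
9749 ∤ -179, so 9749 is unramified.
(-179/9749) = 9570^4874 mod 9749 = 1, giving Legendre symbol 1.
d is a quadratic residue mod p, hence 9749 splits in O_K.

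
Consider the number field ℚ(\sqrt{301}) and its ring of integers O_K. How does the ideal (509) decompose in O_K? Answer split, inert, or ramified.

inert

301 mod 4 = 1, hence disc K = 301 and O_K = ℤ[(1+√301)/2].
disc(K) = 301 is not divisible by 509; 509 is unramified.
Euler's criterion: 301^254 mod 509 = 508. Thus (301|509) = -1.
(301/509) = -1, so 509 is inert.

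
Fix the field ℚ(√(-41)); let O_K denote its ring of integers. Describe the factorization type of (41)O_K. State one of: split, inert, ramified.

p ramifies

-41 mod 4 = 3, hence disc K = 4·(-41) = -164 and O_K = ℤ[√-41].
disc(K) = -164 = 41·(-4), so p = 41 is ramified.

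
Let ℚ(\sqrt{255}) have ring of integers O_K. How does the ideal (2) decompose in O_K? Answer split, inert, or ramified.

d = 255 ≡ 3 (mod 4), so O_K = ℤ[√255] and disc(K) = 4d = 1020.
2 divides disc(K) = 1020, so 2 ramifies.

p ramifies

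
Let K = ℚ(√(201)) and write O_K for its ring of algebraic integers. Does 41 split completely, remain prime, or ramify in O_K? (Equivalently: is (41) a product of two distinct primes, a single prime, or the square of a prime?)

201 mod 4 = 1, hence disc K = 201 and O_K = ℤ[(1+√201)/2].
disc(K) = 201 is not divisible by 41; 41 is unramified.
Compute (201/41) via Euler: 37^((41-1)/2) mod 41 = 1, so (201/41) = 1.
d is a quadratic residue mod p, hence 41 splits in O_K.

splits completely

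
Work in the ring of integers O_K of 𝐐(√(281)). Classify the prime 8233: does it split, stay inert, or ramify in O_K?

inert

Since 281 ≡ 1 mod 4, the ring of integers is ℤ[(1+√281)/2] with discriminant 281.
disc(K) = 281 is not divisible by 8233; 8233 is unramified.
Compute (281/8233) via Euler: 281^((8233-1)/2) mod 8233 = 8232, so (281/8233) = -1.
d is a non-residue mod p, hence 8233 remains inert in O_K.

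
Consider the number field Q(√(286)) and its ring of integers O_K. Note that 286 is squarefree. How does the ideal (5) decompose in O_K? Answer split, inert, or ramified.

p splits

286 mod 4 = 2, hence disc K = 4·286 = 1144 and O_K = ℤ[√286].
Since gcd(5, 1144) = 1 the prime 5 does not ramify.
Euler's criterion: 286^2 mod 5 = 1. Thus (286|5) = 1.
d is a quadratic residue mod p, hence 5 splits in O_K.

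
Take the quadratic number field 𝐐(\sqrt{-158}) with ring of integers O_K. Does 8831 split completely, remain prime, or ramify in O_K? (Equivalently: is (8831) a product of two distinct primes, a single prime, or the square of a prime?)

Since -158 ≢ 1 mod 4, the ring of integers is ℤ[√-158] with discriminant 4·(-158) = -632.
8831 ∤ -632, so 8831 is unramified.
Legendre symbol by Euler's criterion: (-158/8831) ≡ (-158)^4415 ≡ 1 (mod 8831), i.e. (-158/8831) = 1.
Legendre symbol 1 ⇒ 8831 is split.

splits completely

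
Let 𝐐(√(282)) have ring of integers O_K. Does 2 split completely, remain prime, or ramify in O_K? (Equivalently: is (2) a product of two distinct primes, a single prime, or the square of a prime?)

Since 282 ≢ 1 mod 4, the ring of integers is ℤ[√282] with discriminant 4·282 = 1128.
Ramification test: 2 | 1128. The prime 2 ramifies in K.

ramifies in O_K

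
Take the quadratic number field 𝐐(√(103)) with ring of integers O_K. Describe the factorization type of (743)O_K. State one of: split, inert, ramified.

splits completely

Since 103 ≢ 1 mod 4, the ring of integers is ℤ[√103] with discriminant 4·103 = 412.
Since gcd(743, 412) = 1 the prime 743 does not ramify.
Euler's criterion: 103^371 mod 743 = 1. Thus (103|743) = 1.
(103/743) = 1, so 743 splits.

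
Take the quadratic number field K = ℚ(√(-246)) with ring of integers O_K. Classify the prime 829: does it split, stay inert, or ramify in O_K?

-246 mod 4 = 2, hence disc K = 4·(-246) = -984 and O_K = ℤ[√-246].
disc(K) = -984 is not divisible by 829; 829 is unramified.
Euler's criterion: (-246)^414 mod 829 = 828. Thus (-246|829) = -1.
(-246/829) = -1, so 829 is inert.

p is inert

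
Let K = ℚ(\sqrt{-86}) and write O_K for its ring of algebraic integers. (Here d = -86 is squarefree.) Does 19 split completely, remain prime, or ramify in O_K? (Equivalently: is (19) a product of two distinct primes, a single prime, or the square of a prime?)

Since -86 ≢ 1 mod 4, the ring of integers is ℤ[√-86] with discriminant 4·(-86) = -344.
19 ∤ -344, so 19 is unramified.
Compute (-86/19) via Euler: 9^((19-1)/2) mod 19 = 1, so (-86/19) = 1.
Legendre symbol 1 ⇒ 19 is split.

split — (19) = 𝔭₁𝔭₂ with 𝔭₁ ≠ 𝔭₂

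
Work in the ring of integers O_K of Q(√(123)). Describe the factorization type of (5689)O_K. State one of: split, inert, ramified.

d = 123 ≡ 3 (mod 4), so O_K = ℤ[√123] and disc(K) = 4d = 492.
disc(K) = 492 is not divisible by 5689; 5689 is unramified.
(123/5689) = 123^2844 mod 5689 = 1, giving Legendre symbol 1.
Legendre symbol 1 ⇒ 5689 is split.

split — (5689) = 𝔭₁𝔭₂ with 𝔭₁ ≠ 𝔭₂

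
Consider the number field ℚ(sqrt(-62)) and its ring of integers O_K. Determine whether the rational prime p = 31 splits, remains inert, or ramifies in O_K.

ramified — (31) = 𝔭²

-62 mod 4 = 2, hence disc K = 4·(-62) = -248 and O_K = ℤ[√-62].
31 divides disc(K) = -248, so 31 ramifies.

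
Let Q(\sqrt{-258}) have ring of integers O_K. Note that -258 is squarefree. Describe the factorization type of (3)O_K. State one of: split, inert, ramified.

-258 mod 4 = 2, hence disc K = 4·(-258) = -1032 and O_K = ℤ[√-258].
disc(K) = -1032 = 3·(-344), so p = 3 is ramified.

ramified — (3) = 𝔭²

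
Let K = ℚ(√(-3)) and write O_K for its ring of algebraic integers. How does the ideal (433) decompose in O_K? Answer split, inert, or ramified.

d = -3 ≡ 1 (mod 4), so O_K = ℤ[(1+√-3)/2] and disc(K) = d = -3.
disc(K) = -3 is not divisible by 433; 433 is unramified.
(-3/433) = 430^216 mod 433 = 1, giving Legendre symbol 1.
Legendre symbol 1 ⇒ 433 is split.

433 splits in O_K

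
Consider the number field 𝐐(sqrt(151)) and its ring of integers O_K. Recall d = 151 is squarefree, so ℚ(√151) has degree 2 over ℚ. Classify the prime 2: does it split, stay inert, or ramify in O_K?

ramified

151 mod 4 = 3, hence disc K = 4·151 = 604 and O_K = ℤ[√151].
2 divides disc(K) = 604, so 2 ramifies.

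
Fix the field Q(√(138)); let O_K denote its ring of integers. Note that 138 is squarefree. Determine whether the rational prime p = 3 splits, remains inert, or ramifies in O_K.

138 mod 4 = 2, hence disc K = 4·138 = 552 and O_K = ℤ[√138].
Ramification test: 3 | 552. The prime 3 ramifies in K.

ramified — (3) = 𝔭²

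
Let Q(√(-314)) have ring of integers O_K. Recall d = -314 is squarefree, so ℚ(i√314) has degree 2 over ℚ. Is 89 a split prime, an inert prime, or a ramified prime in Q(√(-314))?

split — (89) = 𝔭₁𝔭₂ with 𝔭₁ ≠ 𝔭₂

-314 mod 4 = 2, hence disc K = 4·(-314) = -1256 and O_K = ℤ[√-314].
89 ∤ -1256, so 89 is unramified.
(-314/89) = 42^44 mod 89 = 1, giving Legendre symbol 1.
d is a quadratic residue mod p, hence 89 splits in O_K.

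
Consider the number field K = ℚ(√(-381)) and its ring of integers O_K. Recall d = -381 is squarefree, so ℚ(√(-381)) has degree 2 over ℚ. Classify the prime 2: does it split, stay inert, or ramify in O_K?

-381 mod 4 = 3, hence disc K = 4·(-381) = -1524 and O_K = ℤ[√-381].
2 divides disc(K) = -1524, so 2 ramifies.

ramified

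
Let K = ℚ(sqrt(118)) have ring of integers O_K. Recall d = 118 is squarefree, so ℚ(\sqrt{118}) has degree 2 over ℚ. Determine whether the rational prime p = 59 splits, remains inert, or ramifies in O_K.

59 is ramified

d = 118 ≡ 2 (mod 4), so O_K = ℤ[√118] and disc(K) = 4d = 472.
Ramification test: 59 | 472. The prime 59 ramifies in K.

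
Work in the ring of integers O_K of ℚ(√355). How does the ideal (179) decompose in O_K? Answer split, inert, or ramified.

355 mod 4 = 3, hence disc K = 4·355 = 1420 and O_K = ℤ[√355].
179 ∤ 1420, so 179 is unramified.
Compute (355/179) via Euler: 176^((179-1)/2) mod 179 = 178, so (355/179) = -1.
d is a non-residue mod p, hence 179 remains inert in O_K.

remains prime (inert)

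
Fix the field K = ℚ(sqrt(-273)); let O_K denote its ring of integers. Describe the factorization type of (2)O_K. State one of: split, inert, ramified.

d = -273 ≡ 3 (mod 4), so O_K = ℤ[√-273] and disc(K) = 4d = -1092.
disc(K) = -1092 = 2·(-546), so p = 2 is ramified.

ramified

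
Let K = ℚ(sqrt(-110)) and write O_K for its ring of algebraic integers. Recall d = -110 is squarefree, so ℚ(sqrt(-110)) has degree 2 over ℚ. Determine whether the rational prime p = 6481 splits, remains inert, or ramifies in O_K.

Since -110 ≢ 1 mod 4, the ring of integers is ℤ[√-110] with discriminant 4·(-110) = -440.
6481 ∤ -440, so 6481 is unramified.
Legendre symbol by Euler's criterion: (-110/6481) ≡ (-110)^3240 ≡ 6480 (mod 6481), i.e. (-110/6481) = -1.
Legendre symbol -1 ⇒ 6481 is inert.

remains prime (inert)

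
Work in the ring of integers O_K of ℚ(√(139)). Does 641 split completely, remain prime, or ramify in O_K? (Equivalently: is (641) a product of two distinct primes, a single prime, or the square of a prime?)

d = 139 ≡ 3 (mod 4), so O_K = ℤ[√139] and disc(K) = 4d = 556.
641 ∤ 556, so 641 is unramified.
Compute (139/641) via Euler: 139^((641-1)/2) mod 641 = 640, so (139/641) = -1.
d is a non-residue mod p, hence 641 remains inert in O_K.

inert — (641) stays prime in O_K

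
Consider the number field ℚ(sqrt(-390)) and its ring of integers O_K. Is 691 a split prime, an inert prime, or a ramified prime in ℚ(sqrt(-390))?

p splits

-390 mod 4 = 2, hence disc K = 4·(-390) = -1560 and O_K = ℤ[√-390].
disc(K) = -1560 is not divisible by 691; 691 is unramified.
Compute (-390/691) via Euler: 301^((691-1)/2) mod 691 = 1, so (-390/691) = 1.
d is a quadratic residue mod p, hence 691 splits in O_K.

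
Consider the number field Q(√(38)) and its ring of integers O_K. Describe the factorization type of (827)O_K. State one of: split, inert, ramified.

Since 38 ≢ 1 mod 4, the ring of integers is ℤ[√38] with discriminant 4·38 = 152.
827 ∤ 152, so 827 is unramified.
(38/827) = 38^413 mod 827 = 826, giving Legendre symbol -1.
Legendre symbol -1 ⇒ 827 is inert.

p is inert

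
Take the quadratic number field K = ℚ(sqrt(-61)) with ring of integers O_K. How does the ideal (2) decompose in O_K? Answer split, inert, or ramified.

2 is ramified

-61 mod 4 = 3, hence disc K = 4·(-61) = -244 and O_K = ℤ[√-61].
disc(K) = -244 = 2·(-122), so p = 2 is ramified.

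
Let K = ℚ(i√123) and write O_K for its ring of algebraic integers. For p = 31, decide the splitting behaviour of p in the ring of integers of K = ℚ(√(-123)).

p splits

-123 mod 4 = 1, hence disc K = -123 and O_K = ℤ[(1+√-123)/2].
disc(K) = -123 is not divisible by 31; 31 is unramified.
(-123/31) = 1^15 mod 31 = 1, giving Legendre symbol 1.
d is a quadratic residue mod p, hence 31 splits in O_K.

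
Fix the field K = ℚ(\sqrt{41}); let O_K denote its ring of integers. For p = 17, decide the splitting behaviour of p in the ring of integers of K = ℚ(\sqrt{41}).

Since 41 ≡ 1 mod 4, the ring of integers is ℤ[(1+√41)/2] with discriminant 41.
17 ∤ 41, so 17 is unramified.
(41/17) = 7^8 mod 17 = 16, giving Legendre symbol -1.
(41/17) = -1, so 17 is inert.

inert — (17) stays prime in O_K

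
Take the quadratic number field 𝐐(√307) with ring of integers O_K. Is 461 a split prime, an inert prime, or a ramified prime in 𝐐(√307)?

461 remains inert

307 mod 4 = 3, hence disc K = 4·307 = 1228 and O_K = ℤ[√307].
Since gcd(461, 1228) = 1 the prime 461 does not ramify.
Euler's criterion: 307^230 mod 461 = 460. Thus (307|461) = -1.
Legendre symbol -1 ⇒ 461 is inert.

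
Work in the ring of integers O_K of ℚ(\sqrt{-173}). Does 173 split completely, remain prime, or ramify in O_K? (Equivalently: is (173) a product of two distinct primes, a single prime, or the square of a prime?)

-173 mod 4 = 3, hence disc K = 4·(-173) = -692 and O_K = ℤ[√-173].
173 divides disc(K) = -692, so 173 ramifies.

ramified — (173) = 𝔭²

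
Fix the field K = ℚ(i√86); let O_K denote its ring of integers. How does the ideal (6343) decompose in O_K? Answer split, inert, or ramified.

d = -86 ≡ 2 (mod 4), so O_K = ℤ[√-86] and disc(K) = 4d = -344.
6343 ∤ -344, so 6343 is unramified.
Compute (-86/6343) via Euler: 6257^((6343-1)/2) mod 6343 = 6342, so (-86/6343) = -1.
Legendre symbol -1 ⇒ 6343 is inert.

inert — (6343) stays prime in O_K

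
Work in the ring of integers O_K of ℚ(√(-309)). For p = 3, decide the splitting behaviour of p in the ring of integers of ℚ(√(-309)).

Since -309 ≢ 1 mod 4, the ring of integers is ℤ[√-309] with discriminant 4·(-309) = -1236.
Ramification test: 3 | -1236. The prime 3 ramifies in K.

ramified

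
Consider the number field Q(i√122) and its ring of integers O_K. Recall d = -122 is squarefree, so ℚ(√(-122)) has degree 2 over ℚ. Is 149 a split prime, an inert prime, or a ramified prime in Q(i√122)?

Since -122 ≢ 1 mod 4, the ring of integers is ℤ[√-122] with discriminant 4·(-122) = -488.
disc(K) = -488 is not divisible by 149; 149 is unramified.
Legendre symbol by Euler's criterion: (-122/149) ≡ (-122)^74 ≡ 148 (mod 149), i.e. (-122/149) = -1.
Legendre symbol -1 ⇒ 149 is inert.

remains prime (inert)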